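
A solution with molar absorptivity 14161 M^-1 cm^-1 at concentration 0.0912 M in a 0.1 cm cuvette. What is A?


A = epsilon * c * l
A = 14161 * 0.0912 * 0.1
A = 129.1483

129.1483


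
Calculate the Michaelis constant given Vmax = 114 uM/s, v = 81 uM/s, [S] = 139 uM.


Km = [S] * (Vmax - v) / v
Km = 139 * (114 - 81) / 81
Km = 56.6296 uM

56.6296 uM


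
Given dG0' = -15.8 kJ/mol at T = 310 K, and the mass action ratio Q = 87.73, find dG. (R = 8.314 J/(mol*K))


dG = dG0' + RT * ln(Q) / 1000
dG = -15.8 + 8.314 * 310 * ln(87.73) / 1000
dG = -4.2683 kJ/mol

-4.2683 kJ/mol


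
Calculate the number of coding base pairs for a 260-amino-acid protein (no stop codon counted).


Each amino acid = 1 codon = 3 bp
bp = 260 * 3 = 780 bp

780 bp


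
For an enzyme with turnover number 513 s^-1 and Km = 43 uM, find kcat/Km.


Catalytic efficiency = kcat / Km
= 513 / 43
= 11.9302 uM^-1*s^-1

11.9302 uM^-1*s^-1


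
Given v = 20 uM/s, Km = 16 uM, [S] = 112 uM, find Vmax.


Vmax = v * (Km + [S]) / [S]
Vmax = 20 * (16 + 112) / 112
Vmax = 22.8571 uM/s

22.8571 uM/s


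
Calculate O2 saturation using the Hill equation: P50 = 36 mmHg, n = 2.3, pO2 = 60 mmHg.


Y = pO2^n / (P50^n + pO2^n)
Y = 60^2.3 / (36^2.3 + 60^2.3)
Y = 76.4%

76.4%


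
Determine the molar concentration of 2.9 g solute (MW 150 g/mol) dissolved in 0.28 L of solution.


C = (mass / MW) / volume
C = (2.9 / 150) / 0.28
C = 0.069 M

0.069 M


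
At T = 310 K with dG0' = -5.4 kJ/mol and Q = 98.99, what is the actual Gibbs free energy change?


dG = dG0' + RT * ln(Q) / 1000
dG = -5.4 + 8.314 * 310 * ln(98.99) / 1000
dG = 6.4429 kJ/mol

6.4429 kJ/mol


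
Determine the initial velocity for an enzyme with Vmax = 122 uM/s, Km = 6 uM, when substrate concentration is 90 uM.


v = Vmax * [S] / (Km + [S])
v = 122 * 90 / (6 + 90)
v = 114.375 uM/s

114.375 uM/s


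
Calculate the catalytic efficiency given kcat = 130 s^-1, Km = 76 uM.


Catalytic efficiency = kcat / Km
= 130 / 76
= 1.7105 uM^-1*s^-1

1.7105 uM^-1*s^-1


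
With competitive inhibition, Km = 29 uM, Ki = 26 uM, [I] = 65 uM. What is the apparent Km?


Km_app = Km * (1 + [I]/Ki)
Km_app = 29 * (1 + 65/26)
Km_app = 101.5 uM

101.5 uM


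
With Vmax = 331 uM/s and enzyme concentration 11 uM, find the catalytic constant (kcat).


kcat = Vmax / [E]t
kcat = 331 / 11
kcat = 30.0909 s^-1

30.0909 s^-1


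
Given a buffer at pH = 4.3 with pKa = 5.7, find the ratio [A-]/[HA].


[A-]/[HA] = 10^(pH - pKa)
= 10^(4.3 - 5.7)
= 0.0398

0.0398


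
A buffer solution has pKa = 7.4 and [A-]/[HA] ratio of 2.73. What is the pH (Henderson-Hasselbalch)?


pH = pKa + log10([A-]/[HA])
pH = 7.4 + log10(2.73)
pH = 7.8362

7.8362


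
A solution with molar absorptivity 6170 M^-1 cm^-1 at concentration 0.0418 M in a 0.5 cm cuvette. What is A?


A = epsilon * c * l
A = 6170 * 0.0418 * 0.5
A = 128.953

128.953


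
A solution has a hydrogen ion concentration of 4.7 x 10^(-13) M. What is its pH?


pH = -log10([H+])
pH = -log10(4.7 x 10^(-13))
pH = 12.3279

12.3279


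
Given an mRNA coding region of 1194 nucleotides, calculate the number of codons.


codons = nucleotides / 3
codons = 1194 / 3 = 398

398


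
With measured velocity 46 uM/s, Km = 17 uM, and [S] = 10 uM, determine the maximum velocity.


Vmax = v * (Km + [S]) / [S]
Vmax = 46 * (17 + 10) / 10
Vmax = 124.2 uM/s

124.2 uM/s


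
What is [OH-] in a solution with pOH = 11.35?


[OH-] = 10^(-pOH)
[OH-] = 10^(-11.35)
[OH-] = 4.467e-12 M

4.467e-12 M


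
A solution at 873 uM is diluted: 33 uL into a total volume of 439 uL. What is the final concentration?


C2 = C1 * V1 / V2
C2 = 873 * 33 / 439
C2 = 65.6241 uM

65.6241 uM


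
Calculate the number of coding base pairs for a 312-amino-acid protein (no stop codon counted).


Each amino acid = 1 codon = 3 bp
bp = 312 * 3 = 936 bp

936 bp


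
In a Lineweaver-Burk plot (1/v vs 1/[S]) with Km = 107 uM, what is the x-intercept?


x-intercept = -1/Km
= -1/107
= -0.0093 1/uM

-0.0093 1/uM


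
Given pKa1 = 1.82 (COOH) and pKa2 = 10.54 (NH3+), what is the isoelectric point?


pI = (pKa1 + pKa2) / 2
pI = (1.82 + 10.54) / 2
pI = 6.18

6.18


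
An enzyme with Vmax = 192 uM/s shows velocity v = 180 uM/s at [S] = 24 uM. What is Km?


Km = [S] * (Vmax - v) / v
Km = 24 * (192 - 180) / 180
Km = 1.6 uM

1.6 uM


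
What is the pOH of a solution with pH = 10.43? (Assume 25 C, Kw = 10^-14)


pOH = 14 - pH
pOH = 14 - 10.43
pOH = 3.57

3.57


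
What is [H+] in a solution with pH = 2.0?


[H+] = 10^(-pH)
[H+] = 10^(-2.0)
[H+] = 0.01 M

0.01 M


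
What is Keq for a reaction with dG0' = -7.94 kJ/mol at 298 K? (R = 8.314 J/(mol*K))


Keq = exp(-dG0 * 1000 / (R * T))
Keq = exp(-(-7.94) * 1000 / (8.314 * 298))
Keq = 24.6493

24.6493


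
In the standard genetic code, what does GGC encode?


Standard genetic code lookup.
Codon GGC -> Gly

Gly


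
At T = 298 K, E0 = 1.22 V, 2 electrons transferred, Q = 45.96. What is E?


E = E0 - (RT/nF) * ln(Q)
E = 1.22 - (8.314 * 298 / (2 * 96485)) * ln(45.96)
E = 1.1709 V

1.1709 V


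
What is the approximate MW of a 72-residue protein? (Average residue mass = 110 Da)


MW = n_residues * 110 Da
MW = 72 * 110
MW = 7920 Da

7920 Da


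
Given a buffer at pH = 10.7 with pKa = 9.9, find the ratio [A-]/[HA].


[A-]/[HA] = 10^(pH - pKa)
= 10^(10.7 - 9.9)
= 6.3096

6.3096


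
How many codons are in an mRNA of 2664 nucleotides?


codons = nucleotides / 3
codons = 2664 / 3 = 888

888


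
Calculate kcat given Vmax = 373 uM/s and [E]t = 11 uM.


kcat = Vmax / [E]t
kcat = 373 / 11
kcat = 33.9091 s^-1

33.9091 s^-1


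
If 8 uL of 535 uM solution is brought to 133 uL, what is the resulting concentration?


C2 = C1 * V1 / V2
C2 = 535 * 8 / 133
C2 = 32.1805 uM

32.1805 uM


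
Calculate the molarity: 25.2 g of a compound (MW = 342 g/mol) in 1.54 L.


C = (mass / MW) / volume
C = (25.2 / 342) / 1.54
C = 0.0478 M

0.0478 M


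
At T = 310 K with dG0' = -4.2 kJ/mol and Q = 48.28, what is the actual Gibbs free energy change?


dG = dG0' + RT * ln(Q) / 1000
dG = -4.2 + 8.314 * 310 * ln(48.28) / 1000
dG = 5.7924 kJ/mol

5.7924 kJ/mol


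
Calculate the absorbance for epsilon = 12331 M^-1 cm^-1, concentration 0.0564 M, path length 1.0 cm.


A = epsilon * c * l
A = 12331 * 0.0564 * 1.0
A = 695.4684

695.4684


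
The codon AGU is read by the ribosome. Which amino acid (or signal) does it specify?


Standard genetic code lookup.
Codon AGU -> Ser

Ser


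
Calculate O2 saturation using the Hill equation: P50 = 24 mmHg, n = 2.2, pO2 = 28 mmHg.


Y = pO2^n / (P50^n + pO2^n)
Y = 28^2.2 / (24^2.2 + 28^2.2)
Y = 58.4%

58.4%


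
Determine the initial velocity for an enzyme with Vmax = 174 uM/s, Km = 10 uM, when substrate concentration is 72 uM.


v = Vmax * [S] / (Km + [S])
v = 174 * 72 / (10 + 72)
v = 152.7805 uM/s

152.7805 uM/s


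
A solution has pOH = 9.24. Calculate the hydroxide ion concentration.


[OH-] = 10^(-pOH)
[OH-] = 10^(-9.24)
[OH-] = 5.754e-10 M

5.754e-10 M


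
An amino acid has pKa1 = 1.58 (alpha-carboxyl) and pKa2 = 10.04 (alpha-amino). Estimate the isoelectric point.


pI = (pKa1 + pKa2) / 2
pI = (1.58 + 10.04) / 2
pI = 5.81

5.81


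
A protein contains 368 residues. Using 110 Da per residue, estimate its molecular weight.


MW = n_residues * 110 Da
MW = 368 * 110
MW = 40480 Da

40480 Da


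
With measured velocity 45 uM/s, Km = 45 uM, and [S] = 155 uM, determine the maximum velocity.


Vmax = v * (Km + [S]) / [S]
Vmax = 45 * (45 + 155) / 155
Vmax = 58.0645 uM/s

58.0645 uM/s


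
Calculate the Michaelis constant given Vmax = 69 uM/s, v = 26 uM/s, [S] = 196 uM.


Km = [S] * (Vmax - v) / v
Km = 196 * (69 - 26) / 26
Km = 324.1538 uM

324.1538 uM


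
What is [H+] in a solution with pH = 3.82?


[H+] = 10^(-pH)
[H+] = 10^(-3.82)
[H+] = 1.514e-04 M

1.514e-04 M


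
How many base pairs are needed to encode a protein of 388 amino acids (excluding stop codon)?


Each amino acid = 1 codon = 3 bp
bp = 388 * 3 = 1164 bp

1164 bp


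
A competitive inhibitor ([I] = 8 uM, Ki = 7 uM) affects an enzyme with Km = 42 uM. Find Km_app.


Km_app = Km * (1 + [I]/Ki)
Km_app = 42 * (1 + 8/7)
Km_app = 90.0 uM

90.0 uM


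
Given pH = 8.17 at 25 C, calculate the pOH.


pOH = 14 - pH
pOH = 14 - 8.17
pOH = 5.83

5.83


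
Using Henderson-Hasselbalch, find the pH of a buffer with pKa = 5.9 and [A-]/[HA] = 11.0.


pH = pKa + log10([A-]/[HA])
pH = 5.9 + log10(11.0)
pH = 6.9414

6.9414


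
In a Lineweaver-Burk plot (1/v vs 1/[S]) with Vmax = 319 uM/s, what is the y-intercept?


y-intercept = 1/Vmax
= 1/319
= 0.0031 s/uM

0.0031 s/uM


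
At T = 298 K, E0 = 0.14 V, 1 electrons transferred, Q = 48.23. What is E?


E = E0 - (RT/nF) * ln(Q)
E = 0.14 - (8.314 * 298 / (1 * 96485)) * ln(48.23)
E = 0.0405 V

0.0405 V


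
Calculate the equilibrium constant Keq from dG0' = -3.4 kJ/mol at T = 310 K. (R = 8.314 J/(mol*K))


Keq = exp(-dG0 * 1000 / (R * T))
Keq = exp(-(-3.4) * 1000 / (8.314 * 310))
Keq = 3.7404

3.7404


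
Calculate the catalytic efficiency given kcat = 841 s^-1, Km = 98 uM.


Catalytic efficiency = kcat / Km
= 841 / 98
= 8.5816 uM^-1*s^-1

8.5816 uM^-1*s^-1


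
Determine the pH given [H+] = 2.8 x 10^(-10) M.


pH = -log10([H+])
pH = -log10(2.8 x 10^(-10))
pH = 9.5528

9.5528


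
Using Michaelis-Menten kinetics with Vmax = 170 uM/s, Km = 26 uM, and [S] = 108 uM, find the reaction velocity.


v = Vmax * [S] / (Km + [S])
v = 170 * 108 / (26 + 108)
v = 137.0149 uM/s

137.0149 uM/s


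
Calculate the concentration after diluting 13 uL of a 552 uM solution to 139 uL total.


C2 = C1 * V1 / V2
C2 = 552 * 13 / 139
C2 = 51.6259 uM

51.6259 uM


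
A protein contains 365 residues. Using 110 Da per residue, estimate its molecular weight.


MW = n_residues * 110 Da
MW = 365 * 110
MW = 40150 Da

40150 Da


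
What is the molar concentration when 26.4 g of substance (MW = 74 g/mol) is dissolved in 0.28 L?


C = (mass / MW) / volume
C = (26.4 / 74) / 0.28
C = 1.2741 M

1.2741 M


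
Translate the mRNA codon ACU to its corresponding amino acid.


Standard genetic code lookup.
Codon ACU -> Thr

Thr


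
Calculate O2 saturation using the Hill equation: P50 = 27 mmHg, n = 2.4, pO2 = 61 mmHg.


Y = pO2^n / (P50^n + pO2^n)
Y = 61^2.4 / (27^2.4 + 61^2.4)
Y = 87.61%

87.61%


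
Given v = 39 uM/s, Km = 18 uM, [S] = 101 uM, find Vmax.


Vmax = v * (Km + [S]) / [S]
Vmax = 39 * (18 + 101) / 101
Vmax = 45.9505 uM/s

45.9505 uM/s


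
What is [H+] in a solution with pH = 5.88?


[H+] = 10^(-pH)
[H+] = 10^(-5.88)
[H+] = 1.318e-06 M

1.318e-06 M


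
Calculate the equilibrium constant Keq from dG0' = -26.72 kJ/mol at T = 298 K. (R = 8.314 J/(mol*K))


Keq = exp(-dG0 * 1000 / (R * T))
Keq = exp(-(-26.72) * 1000 / (8.314 * 298))
Keq = 48279.01

48279.01


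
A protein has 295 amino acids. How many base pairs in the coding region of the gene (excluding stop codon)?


Each amino acid = 1 codon = 3 bp
bp = 295 * 3 = 885 bp

885 bp


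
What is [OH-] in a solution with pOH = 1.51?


[OH-] = 10^(-pOH)
[OH-] = 10^(-1.51)
[OH-] = 0.0309 M

0.0309 M


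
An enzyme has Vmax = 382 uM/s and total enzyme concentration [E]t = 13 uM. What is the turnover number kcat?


kcat = Vmax / [E]t
kcat = 382 / 13
kcat = 29.3846 s^-1

29.3846 s^-1


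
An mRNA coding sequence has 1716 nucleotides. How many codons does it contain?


codons = nucleotides / 3
codons = 1716 / 3 = 572

572


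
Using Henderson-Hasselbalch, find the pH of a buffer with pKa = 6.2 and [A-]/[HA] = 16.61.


pH = pKa + log10([A-]/[HA])
pH = 6.2 + log10(16.61)
pH = 7.4204

7.4204


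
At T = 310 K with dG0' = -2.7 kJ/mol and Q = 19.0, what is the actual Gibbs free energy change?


dG = dG0' + RT * ln(Q) / 1000
dG = -2.7 + 8.314 * 310 * ln(19.0) / 1000
dG = 4.8888 kJ/mol

4.8888 kJ/mol


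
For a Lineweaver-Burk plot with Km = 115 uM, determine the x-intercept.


x-intercept = -1/Km
= -1/115
= -0.0087 1/uM

-0.0087 1/uM


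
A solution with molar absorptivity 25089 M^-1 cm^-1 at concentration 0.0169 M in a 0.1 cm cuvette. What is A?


A = epsilon * c * l
A = 25089 * 0.0169 * 0.1
A = 42.4004

42.4004


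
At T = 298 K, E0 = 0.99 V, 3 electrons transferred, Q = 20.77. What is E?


E = E0 - (RT/nF) * ln(Q)
E = 0.99 - (8.314 * 298 / (3 * 96485)) * ln(20.77)
E = 0.964 V

0.964 V


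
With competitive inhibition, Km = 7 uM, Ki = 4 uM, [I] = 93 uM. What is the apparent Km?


Km_app = Km * (1 + [I]/Ki)
Km_app = 7 * (1 + 93/4)
Km_app = 169.75 uM

169.75 uM


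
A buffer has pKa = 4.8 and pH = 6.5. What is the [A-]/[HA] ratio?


[A-]/[HA] = 10^(pH - pKa)
= 10^(6.5 - 4.8)
= 50.1187

50.1187


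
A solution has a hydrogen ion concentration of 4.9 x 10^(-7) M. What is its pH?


pH = -log10([H+])
pH = -log10(4.9 x 10^(-7))
pH = 6.3098

6.3098


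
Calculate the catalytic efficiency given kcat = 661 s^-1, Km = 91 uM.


Catalytic efficiency = kcat / Km
= 661 / 91
= 7.2637 uM^-1*s^-1

7.2637 uM^-1*s^-1


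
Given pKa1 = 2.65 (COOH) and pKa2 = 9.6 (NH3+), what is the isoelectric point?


pI = (pKa1 + pKa2) / 2
pI = (2.65 + 9.6) / 2
pI = 6.125

6.125


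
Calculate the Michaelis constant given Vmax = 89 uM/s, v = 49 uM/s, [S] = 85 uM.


Km = [S] * (Vmax - v) / v
Km = 85 * (89 - 49) / 49
Km = 69.3878 uM

69.3878 uM


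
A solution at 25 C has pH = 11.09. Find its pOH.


pOH = 14 - pH
pOH = 14 - 11.09
pOH = 2.91

2.91


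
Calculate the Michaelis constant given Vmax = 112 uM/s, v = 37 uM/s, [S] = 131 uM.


Km = [S] * (Vmax - v) / v
Km = 131 * (112 - 37) / 37
Km = 265.5405 uM

265.5405 uM


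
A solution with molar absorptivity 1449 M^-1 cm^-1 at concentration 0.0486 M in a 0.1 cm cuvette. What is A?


A = epsilon * c * l
A = 1449 * 0.0486 * 0.1
A = 7.0421

7.0421


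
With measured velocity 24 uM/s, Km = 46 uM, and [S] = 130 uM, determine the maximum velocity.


Vmax = v * (Km + [S]) / [S]
Vmax = 24 * (46 + 130) / 130
Vmax = 32.4923 uM/s

32.4923 uM/s


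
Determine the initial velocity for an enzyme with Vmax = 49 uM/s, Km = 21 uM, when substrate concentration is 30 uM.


v = Vmax * [S] / (Km + [S])
v = 49 * 30 / (21 + 30)
v = 28.8235 uM/s

28.8235 uM/s


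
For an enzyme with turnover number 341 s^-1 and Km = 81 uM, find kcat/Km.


Catalytic efficiency = kcat / Km
= 341 / 81
= 4.2099 uM^-1*s^-1

4.2099 uM^-1*s^-1


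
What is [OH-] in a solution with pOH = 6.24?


[OH-] = 10^(-pOH)
[OH-] = 10^(-6.24)
[OH-] = 5.754e-07 M

5.754e-07 M


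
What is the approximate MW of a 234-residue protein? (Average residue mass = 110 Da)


MW = n_residues * 110 Da
MW = 234 * 110
MW = 25740 Da

25740 Da


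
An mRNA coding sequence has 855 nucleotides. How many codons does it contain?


codons = nucleotides / 3
codons = 855 / 3 = 285

285


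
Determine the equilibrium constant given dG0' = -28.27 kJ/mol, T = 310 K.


Keq = exp(-dG0 * 1000 / (R * T))
Keq = exp(-(-28.27) * 1000 / (8.314 * 310))
Keq = 58027.5472

58027.5472


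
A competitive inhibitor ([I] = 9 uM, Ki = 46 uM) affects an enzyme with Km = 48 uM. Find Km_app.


Km_app = Km * (1 + [I]/Ki)
Km_app = 48 * (1 + 9/46)
Km_app = 57.3913 uM

57.3913 uM


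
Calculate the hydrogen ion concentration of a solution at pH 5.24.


[H+] = 10^(-pH)
[H+] = 10^(-5.24)
[H+] = 5.754e-06 M

5.754e-06 M


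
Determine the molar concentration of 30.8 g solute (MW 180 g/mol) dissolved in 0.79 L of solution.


C = (mass / MW) / volume
C = (30.8 / 180) / 0.79
C = 0.2166 M

0.2166 M


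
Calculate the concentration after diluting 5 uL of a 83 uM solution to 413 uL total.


C2 = C1 * V1 / V2
C2 = 83 * 5 / 413
C2 = 1.0048 uM

1.0048 uM


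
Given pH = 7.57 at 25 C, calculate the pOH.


pOH = 14 - pH
pOH = 14 - 7.57
pOH = 6.43

6.43


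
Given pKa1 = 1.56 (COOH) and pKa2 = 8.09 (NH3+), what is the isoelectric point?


pI = (pKa1 + pKa2) / 2
pI = (1.56 + 8.09) / 2
pI = 4.825

4.825


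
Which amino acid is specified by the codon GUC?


Standard genetic code lookup.
Codon GUC -> Val

Val


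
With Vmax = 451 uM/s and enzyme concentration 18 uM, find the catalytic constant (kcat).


kcat = Vmax / [E]t
kcat = 451 / 18
kcat = 25.0556 s^-1

25.0556 s^-1


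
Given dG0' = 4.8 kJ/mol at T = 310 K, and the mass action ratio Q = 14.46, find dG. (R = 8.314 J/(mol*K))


dG = dG0' + RT * ln(Q) / 1000
dG = 4.8 + 8.314 * 310 * ln(14.46) / 1000
dG = 11.6851 kJ/mol

11.6851 kJ/mol


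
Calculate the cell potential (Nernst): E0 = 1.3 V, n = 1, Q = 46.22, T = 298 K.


E = E0 - (RT/nF) * ln(Q)
E = 1.3 - (8.314 * 298 / (1 * 96485)) * ln(46.22)
E = 1.2016 V

1.2016 V


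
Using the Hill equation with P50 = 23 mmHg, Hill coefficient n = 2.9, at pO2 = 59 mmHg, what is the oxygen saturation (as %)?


Y = pO2^n / (P50^n + pO2^n)
Y = 59^2.9 / (23^2.9 + 59^2.9)
Y = 93.89%

93.89%


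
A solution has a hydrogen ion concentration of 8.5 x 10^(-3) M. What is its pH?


pH = -log10([H+])
pH = -log10(8.5 x 10^(-3))
pH = 2.0706

2.0706


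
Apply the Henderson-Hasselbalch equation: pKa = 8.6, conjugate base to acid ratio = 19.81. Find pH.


pH = pKa + log10([A-]/[HA])
pH = 8.6 + log10(19.81)
pH = 9.8969

9.8969


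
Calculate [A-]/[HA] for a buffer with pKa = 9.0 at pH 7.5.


[A-]/[HA] = 10^(pH - pKa)
= 10^(7.5 - 9.0)
= 0.0316

0.0316


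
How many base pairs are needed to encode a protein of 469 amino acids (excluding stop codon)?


Each amino acid = 1 codon = 3 bp
bp = 469 * 3 = 1407 bp

1407 bp


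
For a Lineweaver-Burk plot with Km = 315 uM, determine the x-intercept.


x-intercept = -1/Km
= -1/315
= -0.0032 1/uM

-0.0032 1/uM


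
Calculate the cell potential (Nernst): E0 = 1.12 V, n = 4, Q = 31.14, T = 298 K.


E = E0 - (RT/nF) * ln(Q)
E = 1.12 - (8.314 * 298 / (4 * 96485)) * ln(31.14)
E = 1.0979 V

1.0979 V


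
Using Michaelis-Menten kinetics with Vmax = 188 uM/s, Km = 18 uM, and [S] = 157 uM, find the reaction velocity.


v = Vmax * [S] / (Km + [S])
v = 188 * 157 / (18 + 157)
v = 168.6629 uM/s

168.6629 uM/s


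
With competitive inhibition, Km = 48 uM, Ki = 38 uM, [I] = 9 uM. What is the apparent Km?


Km_app = Km * (1 + [I]/Ki)
Km_app = 48 * (1 + 9/38)
Km_app = 59.3684 uM

59.3684 uM


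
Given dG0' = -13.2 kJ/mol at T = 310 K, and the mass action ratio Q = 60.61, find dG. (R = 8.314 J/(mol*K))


dG = dG0' + RT * ln(Q) / 1000
dG = -13.2 + 8.314 * 310 * ln(60.61) / 1000
dG = -2.6214 kJ/mol

-2.6214 kJ/mol


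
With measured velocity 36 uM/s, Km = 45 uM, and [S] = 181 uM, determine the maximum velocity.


Vmax = v * (Km + [S]) / [S]
Vmax = 36 * (45 + 181) / 181
Vmax = 44.9503 uM/s

44.9503 uM/s


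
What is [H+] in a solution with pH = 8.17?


[H+] = 10^(-pH)
[H+] = 10^(-8.17)
[H+] = 6.761e-09 M

6.761e-09 M


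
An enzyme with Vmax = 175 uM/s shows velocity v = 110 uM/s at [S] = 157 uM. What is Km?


Km = [S] * (Vmax - v) / v
Km = 157 * (175 - 110) / 110
Km = 92.7727 uM

92.7727 uM


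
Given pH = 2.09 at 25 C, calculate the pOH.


pOH = 14 - pH
pOH = 14 - 2.09
pOH = 11.91

11.91


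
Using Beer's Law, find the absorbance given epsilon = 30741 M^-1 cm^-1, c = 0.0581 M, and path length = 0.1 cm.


A = epsilon * c * l
A = 30741 * 0.0581 * 0.1
A = 178.6052

178.6052


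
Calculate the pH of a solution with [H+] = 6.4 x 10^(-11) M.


pH = -log10([H+])
pH = -log10(6.4 x 10^(-11))
pH = 10.1938

10.1938


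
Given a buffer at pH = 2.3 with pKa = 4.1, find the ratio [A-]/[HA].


[A-]/[HA] = 10^(pH - pKa)
= 10^(2.3 - 4.1)
= 0.0158

0.0158


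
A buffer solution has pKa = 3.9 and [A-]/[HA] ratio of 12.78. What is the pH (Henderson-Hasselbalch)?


pH = pKa + log10([A-]/[HA])
pH = 3.9 + log10(12.78)
pH = 5.0065

5.0065


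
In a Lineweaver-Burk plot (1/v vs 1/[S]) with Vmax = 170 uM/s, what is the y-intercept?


y-intercept = 1/Vmax
= 1/170
= 0.0059 s/uM

0.0059 s/uM


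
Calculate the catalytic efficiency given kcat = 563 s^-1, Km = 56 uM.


Catalytic efficiency = kcat / Km
= 563 / 56
= 10.0536 uM^-1*s^-1

10.0536 uM^-1*s^-1


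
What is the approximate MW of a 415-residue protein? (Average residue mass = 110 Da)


MW = n_residues * 110 Da
MW = 415 * 110
MW = 45650 Da

45650 Da


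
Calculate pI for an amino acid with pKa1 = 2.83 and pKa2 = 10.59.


pI = (pKa1 + pKa2) / 2
pI = (2.83 + 10.59) / 2
pI = 6.71

6.71


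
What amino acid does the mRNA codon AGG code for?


Standard genetic code lookup.
Codon AGG -> Arg

Arg


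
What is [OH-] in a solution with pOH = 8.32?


[OH-] = 10^(-pOH)
[OH-] = 10^(-8.32)
[OH-] = 4.786e-09 M

4.786e-09 M


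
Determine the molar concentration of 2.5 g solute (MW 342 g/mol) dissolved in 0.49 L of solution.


C = (mass / MW) / volume
C = (2.5 / 342) / 0.49
C = 0.0149 M

0.0149 M


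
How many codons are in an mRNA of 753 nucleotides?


codons = nucleotides / 3
codons = 753 / 3 = 251

251


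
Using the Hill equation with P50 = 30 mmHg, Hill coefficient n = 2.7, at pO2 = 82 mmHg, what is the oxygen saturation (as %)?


Y = pO2^n / (P50^n + pO2^n)
Y = 82^2.7 / (30^2.7 + 82^2.7)
Y = 93.79%

93.79%


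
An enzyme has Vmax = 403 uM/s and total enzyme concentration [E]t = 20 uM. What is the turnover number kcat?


kcat = Vmax / [E]t
kcat = 403 / 20
kcat = 20.15 s^-1

20.15 s^-1


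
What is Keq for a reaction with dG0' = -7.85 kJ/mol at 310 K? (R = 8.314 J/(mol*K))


Keq = exp(-dG0 * 1000 / (R * T))
Keq = exp(-(-7.85) * 1000 / (8.314 * 310))
Keq = 21.0263

21.0263


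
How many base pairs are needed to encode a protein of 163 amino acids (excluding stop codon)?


Each amino acid = 1 codon = 3 bp
bp = 163 * 3 = 489 bp

489 bp


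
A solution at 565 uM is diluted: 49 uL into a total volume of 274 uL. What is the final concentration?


C2 = C1 * V1 / V2
C2 = 565 * 49 / 274
C2 = 101.0401 uM

101.0401 uM


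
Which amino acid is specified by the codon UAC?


Standard genetic code lookup.
Codon UAC -> Tyr

Tyr


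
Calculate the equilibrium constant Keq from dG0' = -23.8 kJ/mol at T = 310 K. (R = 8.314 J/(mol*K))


Keq = exp(-dG0 * 1000 / (R * T))
Keq = exp(-(-23.8) * 1000 / (8.314 * 310))
Keq = 10242.7648

10242.7648


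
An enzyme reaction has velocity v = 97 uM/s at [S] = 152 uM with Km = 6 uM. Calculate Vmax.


Vmax = v * (Km + [S]) / [S]
Vmax = 97 * (6 + 152) / 152
Vmax = 100.8289 uM/s

100.8289 uM/s


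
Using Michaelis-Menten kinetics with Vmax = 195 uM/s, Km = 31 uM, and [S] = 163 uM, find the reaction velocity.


v = Vmax * [S] / (Km + [S])
v = 195 * 163 / (31 + 163)
v = 163.8402 uM/s

163.8402 uM/s


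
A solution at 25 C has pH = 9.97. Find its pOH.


pOH = 14 - pH
pOH = 14 - 9.97
pOH = 4.03

4.03


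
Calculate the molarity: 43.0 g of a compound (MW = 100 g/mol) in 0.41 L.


C = (mass / MW) / volume
C = (43.0 / 100) / 0.41
C = 1.0488 M

1.0488 M


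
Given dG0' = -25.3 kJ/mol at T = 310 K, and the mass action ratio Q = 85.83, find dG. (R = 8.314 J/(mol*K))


dG = dG0' + RT * ln(Q) / 1000
dG = -25.3 + 8.314 * 310 * ln(85.83) / 1000
dG = -13.8247 kJ/mol

-13.8247 kJ/mol


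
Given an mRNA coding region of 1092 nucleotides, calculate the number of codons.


codons = nucleotides / 3
codons = 1092 / 3 = 364

364


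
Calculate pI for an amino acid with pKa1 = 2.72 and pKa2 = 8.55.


pI = (pKa1 + pKa2) / 2
pI = (2.72 + 8.55) / 2
pI = 5.635

5.635


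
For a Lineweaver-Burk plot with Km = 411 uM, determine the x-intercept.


x-intercept = -1/Km
= -1/411
= -0.0024 1/uM

-0.0024 1/uM


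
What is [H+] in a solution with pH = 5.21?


[H+] = 10^(-pH)
[H+] = 10^(-5.21)
[H+] = 6.166e-06 M

6.166e-06 M


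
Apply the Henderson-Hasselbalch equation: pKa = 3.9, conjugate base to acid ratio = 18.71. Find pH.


pH = pKa + log10([A-]/[HA])
pH = 3.9 + log10(18.71)
pH = 5.1721

5.1721


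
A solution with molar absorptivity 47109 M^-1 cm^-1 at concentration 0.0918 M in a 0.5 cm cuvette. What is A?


A = epsilon * c * l
A = 47109 * 0.0918 * 0.5
A = 2162.3031

2162.3031


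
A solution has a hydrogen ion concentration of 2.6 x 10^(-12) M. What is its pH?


pH = -log10([H+])
pH = -log10(2.6 x 10^(-12))
pH = 11.585

11.585


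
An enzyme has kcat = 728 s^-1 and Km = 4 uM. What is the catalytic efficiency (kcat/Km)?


Catalytic efficiency = kcat / Km
= 728 / 4
= 182.0 uM^-1*s^-1

182.0 uM^-1*s^-1


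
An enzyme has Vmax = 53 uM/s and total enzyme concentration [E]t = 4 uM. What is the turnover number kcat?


kcat = Vmax / [E]t
kcat = 53 / 4
kcat = 13.25 s^-1

13.25 s^-1


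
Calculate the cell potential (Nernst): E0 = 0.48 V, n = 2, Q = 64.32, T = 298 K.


E = E0 - (RT/nF) * ln(Q)
E = 0.48 - (8.314 * 298 / (2 * 96485)) * ln(64.32)
E = 0.4265 V

0.4265 V


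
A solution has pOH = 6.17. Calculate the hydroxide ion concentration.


[OH-] = 10^(-pOH)
[OH-] = 10^(-6.17)
[OH-] = 6.761e-07 M

6.761e-07 M


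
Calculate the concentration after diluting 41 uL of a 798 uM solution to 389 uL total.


C2 = C1 * V1 / V2
C2 = 798 * 41 / 389
C2 = 84.108 uM

84.108 uM


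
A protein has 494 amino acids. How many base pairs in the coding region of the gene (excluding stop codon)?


Each amino acid = 1 codon = 3 bp
bp = 494 * 3 = 1482 bp

1482 bp


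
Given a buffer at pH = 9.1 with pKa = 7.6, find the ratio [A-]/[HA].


[A-]/[HA] = 10^(pH - pKa)
= 10^(9.1 - 7.6)
= 31.6228

31.6228


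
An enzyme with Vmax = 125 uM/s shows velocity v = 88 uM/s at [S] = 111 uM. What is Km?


Km = [S] * (Vmax - v) / v
Km = 111 * (125 - 88) / 88
Km = 46.6705 uM

46.6705 uM


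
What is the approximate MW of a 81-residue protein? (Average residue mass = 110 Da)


MW = n_residues * 110 Da
MW = 81 * 110
MW = 8910 Da

8910 Da


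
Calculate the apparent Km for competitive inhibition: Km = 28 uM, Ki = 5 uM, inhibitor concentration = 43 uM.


Km_app = Km * (1 + [I]/Ki)
Km_app = 28 * (1 + 43/5)
Km_app = 268.8 uM

268.8 uM


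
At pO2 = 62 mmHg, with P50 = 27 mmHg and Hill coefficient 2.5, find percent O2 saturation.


Y = pO2^n / (P50^n + pO2^n)
Y = 62^2.5 / (27^2.5 + 62^2.5)
Y = 88.88%

88.88%


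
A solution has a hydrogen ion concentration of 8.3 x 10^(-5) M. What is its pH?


pH = -log10([H+])
pH = -log10(8.3 x 10^(-5))
pH = 4.0809

4.0809


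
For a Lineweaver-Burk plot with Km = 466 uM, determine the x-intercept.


x-intercept = -1/Km
= -1/466
= -0.0021 1/uM

-0.0021 1/uM


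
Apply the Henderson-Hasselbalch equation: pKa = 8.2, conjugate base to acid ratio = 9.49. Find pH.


pH = pKa + log10([A-]/[HA])
pH = 8.2 + log10(9.49)
pH = 9.1773

9.1773


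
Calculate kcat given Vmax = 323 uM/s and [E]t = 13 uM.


kcat = Vmax / [E]t
kcat = 323 / 13
kcat = 24.8462 s^-1

24.8462 s^-1


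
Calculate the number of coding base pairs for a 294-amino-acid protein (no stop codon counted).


Each amino acid = 1 codon = 3 bp
bp = 294 * 3 = 882 bp

882 bp


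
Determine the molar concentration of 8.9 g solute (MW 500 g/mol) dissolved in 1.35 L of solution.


C = (mass / MW) / volume
C = (8.9 / 500) / 1.35
C = 0.0132 M

0.0132 M


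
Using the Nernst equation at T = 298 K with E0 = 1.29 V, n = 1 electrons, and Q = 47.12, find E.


E = E0 - (RT/nF) * ln(Q)
E = 1.29 - (8.314 * 298 / (1 * 96485)) * ln(47.12)
E = 1.1911 V

1.1911 V


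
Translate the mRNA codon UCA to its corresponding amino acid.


Standard genetic code lookup.
Codon UCA -> Ser

Ser


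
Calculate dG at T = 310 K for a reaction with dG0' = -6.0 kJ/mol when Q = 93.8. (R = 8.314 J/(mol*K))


dG = dG0' + RT * ln(Q) / 1000
dG = -6.0 + 8.314 * 310 * ln(93.8) / 1000
dG = 5.7041 kJ/mol

5.7041 kJ/mol


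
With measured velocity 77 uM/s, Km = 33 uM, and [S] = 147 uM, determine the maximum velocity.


Vmax = v * (Km + [S]) / [S]
Vmax = 77 * (33 + 147) / 147
Vmax = 94.2857 uM/s

94.2857 uM/s


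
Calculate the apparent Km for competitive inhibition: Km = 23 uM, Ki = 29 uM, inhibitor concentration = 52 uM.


Km_app = Km * (1 + [I]/Ki)
Km_app = 23 * (1 + 52/29)
Km_app = 64.2414 uM

64.2414 uM


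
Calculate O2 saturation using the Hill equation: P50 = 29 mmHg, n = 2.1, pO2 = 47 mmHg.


Y = pO2^n / (P50^n + pO2^n)
Y = 47^2.1 / (29^2.1 + 47^2.1)
Y = 73.38%

73.38%


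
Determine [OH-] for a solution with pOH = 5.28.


[OH-] = 10^(-pOH)
[OH-] = 10^(-5.28)
[OH-] = 5.248e-06 M

5.248e-06 M


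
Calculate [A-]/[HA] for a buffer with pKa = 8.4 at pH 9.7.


[A-]/[HA] = 10^(pH - pKa)
= 10^(9.7 - 8.4)
= 19.9526

19.9526


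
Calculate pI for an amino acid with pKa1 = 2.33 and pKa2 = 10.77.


pI = (pKa1 + pKa2) / 2
pI = (2.33 + 10.77) / 2
pI = 6.55

6.55


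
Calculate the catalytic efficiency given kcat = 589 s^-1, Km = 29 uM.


Catalytic efficiency = kcat / Km
= 589 / 29
= 20.3103 uM^-1*s^-1

20.3103 uM^-1*s^-1


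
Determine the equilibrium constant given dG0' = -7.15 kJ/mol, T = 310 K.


Keq = exp(-dG0 * 1000 / (R * T))
Keq = exp(-(-7.15) * 1000 / (8.314 * 310))
Keq = 16.0254

16.0254


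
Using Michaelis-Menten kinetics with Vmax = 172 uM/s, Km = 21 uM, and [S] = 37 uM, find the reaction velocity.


v = Vmax * [S] / (Km + [S])
v = 172 * 37 / (21 + 37)
v = 109.7241 uM/s

109.7241 uM/s


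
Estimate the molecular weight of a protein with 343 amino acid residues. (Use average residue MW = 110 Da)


MW = n_residues * 110 Da
MW = 343 * 110
MW = 37730 Da

37730 Da


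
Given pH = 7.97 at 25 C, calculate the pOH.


pOH = 14 - pH
pOH = 14 - 7.97
pOH = 6.03

6.03


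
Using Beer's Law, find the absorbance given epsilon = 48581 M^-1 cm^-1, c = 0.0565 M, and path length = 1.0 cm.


A = epsilon * c * l
A = 48581 * 0.0565 * 1.0
A = 2744.8265

2744.8265


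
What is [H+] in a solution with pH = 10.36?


[H+] = 10^(-pH)
[H+] = 10^(-10.36)
[H+] = 4.365e-11 M

4.365e-11 M


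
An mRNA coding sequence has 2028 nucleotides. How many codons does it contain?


codons = nucleotides / 3
codons = 2028 / 3 = 676

676


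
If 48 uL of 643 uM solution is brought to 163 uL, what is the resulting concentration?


C2 = C1 * V1 / V2
C2 = 643 * 48 / 163
C2 = 189.3497 uM

189.3497 uM


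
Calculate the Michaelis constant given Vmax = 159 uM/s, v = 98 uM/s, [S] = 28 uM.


Km = [S] * (Vmax - v) / v
Km = 28 * (159 - 98) / 98
Km = 17.4286 uM

17.4286 uM


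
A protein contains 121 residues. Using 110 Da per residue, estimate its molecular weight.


MW = n_residues * 110 Da
MW = 121 * 110
MW = 13310 Da

13310 Da


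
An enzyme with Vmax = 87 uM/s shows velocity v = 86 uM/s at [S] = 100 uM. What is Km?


Km = [S] * (Vmax - v) / v
Km = 100 * (87 - 86) / 86
Km = 1.1628 uM

1.1628 uM


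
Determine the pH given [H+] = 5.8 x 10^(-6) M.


pH = -log10([H+])
pH = -log10(5.8 x 10^(-6))
pH = 5.2366

5.2366


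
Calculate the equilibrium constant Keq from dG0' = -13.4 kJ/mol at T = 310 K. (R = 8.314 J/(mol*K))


Keq = exp(-dG0 * 1000 / (R * T))
Keq = exp(-(-13.4) * 1000 / (8.314 * 310))
Keq = 181.1198

181.1198


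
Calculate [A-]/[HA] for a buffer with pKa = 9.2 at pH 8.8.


[A-]/[HA] = 10^(pH - pKa)
= 10^(8.8 - 9.2)
= 0.3981

0.3981


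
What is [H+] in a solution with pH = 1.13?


[H+] = 10^(-pH)
[H+] = 10^(-1.13)
[H+] = 0.0741 M

0.0741 M


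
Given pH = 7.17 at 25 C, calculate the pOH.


pOH = 14 - pH
pOH = 14 - 7.17
pOH = 6.83

6.83


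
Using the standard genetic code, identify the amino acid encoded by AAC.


Standard genetic code lookup.
Codon AAC -> Asn

Asn


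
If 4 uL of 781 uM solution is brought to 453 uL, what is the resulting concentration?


C2 = C1 * V1 / V2
C2 = 781 * 4 / 453
C2 = 6.8962 uM

6.8962 uM


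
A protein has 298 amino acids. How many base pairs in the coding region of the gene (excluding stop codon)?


Each amino acid = 1 codon = 3 bp
bp = 298 * 3 = 894 bp

894 bp


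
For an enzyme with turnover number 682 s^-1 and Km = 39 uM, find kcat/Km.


Catalytic efficiency = kcat / Km
= 682 / 39
= 17.4872 uM^-1*s^-1

17.4872 uM^-1*s^-1


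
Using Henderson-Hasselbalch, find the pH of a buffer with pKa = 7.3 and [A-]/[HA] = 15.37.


pH = pKa + log10([A-]/[HA])
pH = 7.3 + log10(15.37)
pH = 8.4867

8.4867


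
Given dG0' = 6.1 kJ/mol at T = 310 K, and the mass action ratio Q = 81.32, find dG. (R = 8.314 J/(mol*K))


dG = dG0' + RT * ln(Q) / 1000
dG = 6.1 + 8.314 * 310 * ln(81.32) / 1000
dG = 17.4362 kJ/mol

17.4362 kJ/mol


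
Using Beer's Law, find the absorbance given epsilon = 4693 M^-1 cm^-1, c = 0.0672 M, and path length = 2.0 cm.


A = epsilon * c * l
A = 4693 * 0.0672 * 2.0
A = 630.7392

630.7392


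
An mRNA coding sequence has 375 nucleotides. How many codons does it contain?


codons = nucleotides / 3
codons = 375 / 3 = 125

125


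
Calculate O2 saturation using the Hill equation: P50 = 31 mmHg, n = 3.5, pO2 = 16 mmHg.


Y = pO2^n / (P50^n + pO2^n)
Y = 16^3.5 / (31^3.5 + 16^3.5)
Y = 8.99%

8.99%


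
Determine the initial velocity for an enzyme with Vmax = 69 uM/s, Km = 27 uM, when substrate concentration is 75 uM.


v = Vmax * [S] / (Km + [S])
v = 69 * 75 / (27 + 75)
v = 50.7353 uM/s

50.7353 uM/s


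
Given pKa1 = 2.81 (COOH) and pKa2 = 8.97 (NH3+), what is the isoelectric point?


pI = (pKa1 + pKa2) / 2
pI = (2.81 + 8.97) / 2
pI = 5.89

5.89


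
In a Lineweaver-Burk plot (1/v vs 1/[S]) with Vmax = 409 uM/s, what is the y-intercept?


y-intercept = 1/Vmax
= 1/409
= 0.0024 s/uM

0.0024 s/uM


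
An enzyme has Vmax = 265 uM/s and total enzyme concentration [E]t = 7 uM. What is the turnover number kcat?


kcat = Vmax / [E]t
kcat = 265 / 7
kcat = 37.8571 s^-1

37.8571 s^-1


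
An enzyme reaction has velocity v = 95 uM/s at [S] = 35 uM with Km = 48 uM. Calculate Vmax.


Vmax = v * (Km + [S]) / [S]
Vmax = 95 * (48 + 35) / 35
Vmax = 225.2857 uM/s

225.2857 uM/s


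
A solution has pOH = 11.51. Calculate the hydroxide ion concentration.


[OH-] = 10^(-pOH)
[OH-] = 10^(-11.51)
[OH-] = 3.090e-12 M

3.090e-12 M


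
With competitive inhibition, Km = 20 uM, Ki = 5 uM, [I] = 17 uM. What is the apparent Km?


Km_app = Km * (1 + [I]/Ki)
Km_app = 20 * (1 + 17/5)
Km_app = 88.0 uM

88.0 uM


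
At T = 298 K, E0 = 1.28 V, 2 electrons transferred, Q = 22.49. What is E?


E = E0 - (RT/nF) * ln(Q)
E = 1.28 - (8.314 * 298 / (2 * 96485)) * ln(22.49)
E = 1.24 V

1.24 V


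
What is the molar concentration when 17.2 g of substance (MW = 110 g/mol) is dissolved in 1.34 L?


C = (mass / MW) / volume
C = (17.2 / 110) / 1.34
C = 0.1167 M

0.1167 M


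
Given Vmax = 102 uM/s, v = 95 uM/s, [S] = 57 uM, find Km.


Km = [S] * (Vmax - v) / v
Km = 57 * (102 - 95) / 95
Km = 4.2 uM

4.2 uM


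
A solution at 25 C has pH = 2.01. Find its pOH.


pOH = 14 - pH
pOH = 14 - 2.01
pOH = 11.99

11.99


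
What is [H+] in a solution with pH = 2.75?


[H+] = 10^(-pH)
[H+] = 10^(-2.75)
[H+] = 0.0018 M

0.0018 M


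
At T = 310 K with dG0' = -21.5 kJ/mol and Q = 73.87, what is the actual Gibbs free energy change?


dG = dG0' + RT * ln(Q) / 1000
dG = -21.5 + 8.314 * 310 * ln(73.87) / 1000
dG = -10.4115 kJ/mol

-10.4115 kJ/mol


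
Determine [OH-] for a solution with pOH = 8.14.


[OH-] = 10^(-pOH)
[OH-] = 10^(-8.14)
[OH-] = 7.244e-09 M

7.244e-09 M


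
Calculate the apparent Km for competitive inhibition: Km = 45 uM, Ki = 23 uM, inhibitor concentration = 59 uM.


Km_app = Km * (1 + [I]/Ki)
Km_app = 45 * (1 + 59/23)
Km_app = 160.4348 uM

160.4348 uM


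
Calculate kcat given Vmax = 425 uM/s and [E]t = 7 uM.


kcat = Vmax / [E]t
kcat = 425 / 7
kcat = 60.7143 s^-1

60.7143 s^-1


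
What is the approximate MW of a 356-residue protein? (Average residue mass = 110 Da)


MW = n_residues * 110 Da
MW = 356 * 110
MW = 39160 Da

39160 Da


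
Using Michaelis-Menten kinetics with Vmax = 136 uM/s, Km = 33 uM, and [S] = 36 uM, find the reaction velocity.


v = Vmax * [S] / (Km + [S])
v = 136 * 36 / (33 + 36)
v = 70.9565 uM/s

70.9565 uM/s


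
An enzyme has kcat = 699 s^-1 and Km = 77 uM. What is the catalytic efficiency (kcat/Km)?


Catalytic efficiency = kcat / Km
= 699 / 77
= 9.0779 uM^-1*s^-1

9.0779 uM^-1*s^-1


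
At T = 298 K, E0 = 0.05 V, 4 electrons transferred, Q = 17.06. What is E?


E = E0 - (RT/nF) * ln(Q)
E = 0.05 - (8.314 * 298 / (4 * 96485)) * ln(17.06)
E = 0.0318 V

0.0318 V


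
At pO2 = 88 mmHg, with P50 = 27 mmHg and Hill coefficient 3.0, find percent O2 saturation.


Y = pO2^n / (P50^n + pO2^n)
Y = 88^3.0 / (27^3.0 + 88^3.0)
Y = 97.19%

97.19%


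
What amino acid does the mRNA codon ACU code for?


Standard genetic code lookup.
Codon ACU -> Thr

Thr


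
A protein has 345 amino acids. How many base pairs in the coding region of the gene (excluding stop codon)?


Each amino acid = 1 codon = 3 bp
bp = 345 * 3 = 1035 bp

1035 bp


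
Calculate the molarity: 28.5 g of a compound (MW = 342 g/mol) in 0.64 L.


C = (mass / MW) / volume
C = (28.5 / 342) / 0.64
C = 0.1302 M

0.1302 M


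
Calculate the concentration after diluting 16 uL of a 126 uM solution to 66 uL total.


C2 = C1 * V1 / V2
C2 = 126 * 16 / 66
C2 = 30.5455 uM

30.5455 uM


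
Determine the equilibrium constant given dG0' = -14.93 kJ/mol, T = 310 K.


Keq = exp(-dG0 * 1000 / (R * T))
Keq = exp(-(-14.93) * 1000 / (8.314 * 310))
Keq = 327.928

327.928


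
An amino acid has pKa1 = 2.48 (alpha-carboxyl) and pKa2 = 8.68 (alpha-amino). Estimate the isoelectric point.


pI = (pKa1 + pKa2) / 2
pI = (2.48 + 8.68) / 2
pI = 5.58

5.58


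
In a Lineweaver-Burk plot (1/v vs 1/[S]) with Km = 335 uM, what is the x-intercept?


x-intercept = -1/Km
= -1/335
= -0.003 1/uM

-0.003 1/uM


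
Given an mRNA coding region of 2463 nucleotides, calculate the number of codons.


codons = nucleotides / 3
codons = 2463 / 3 = 821

821


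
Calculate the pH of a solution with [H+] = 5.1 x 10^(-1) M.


pH = -log10([H+])
pH = -log10(5.1 x 10^(-1))
pH = 0.2924

0.2924


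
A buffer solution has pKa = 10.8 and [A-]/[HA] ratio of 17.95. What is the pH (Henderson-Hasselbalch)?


pH = pKa + log10([A-]/[HA])
pH = 10.8 + log10(17.95)
pH = 12.0541

12.0541


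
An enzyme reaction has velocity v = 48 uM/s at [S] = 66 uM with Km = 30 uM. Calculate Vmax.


Vmax = v * (Km + [S]) / [S]
Vmax = 48 * (30 + 66) / 66
Vmax = 69.8182 uM/s

69.8182 uM/s


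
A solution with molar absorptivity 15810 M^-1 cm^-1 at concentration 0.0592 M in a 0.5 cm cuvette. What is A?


A = epsilon * c * l
A = 15810 * 0.0592 * 0.5
A = 467.976

467.976


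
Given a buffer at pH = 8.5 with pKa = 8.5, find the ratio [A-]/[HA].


[A-]/[HA] = 10^(pH - pKa)
= 10^(8.5 - 8.5)
= 1.0

1.0


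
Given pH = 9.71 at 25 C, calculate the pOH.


pOH = 14 - pH
pOH = 14 - 9.71
pOH = 4.29

4.29


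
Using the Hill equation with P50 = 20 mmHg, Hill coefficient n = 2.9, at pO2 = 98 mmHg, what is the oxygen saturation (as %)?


Y = pO2^n / (P50^n + pO2^n)
Y = 98^2.9 / (20^2.9 + 98^2.9)
Y = 99.01%

99.01%


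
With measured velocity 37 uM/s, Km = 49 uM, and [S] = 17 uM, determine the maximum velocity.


Vmax = v * (Km + [S]) / [S]
Vmax = 37 * (49 + 17) / 17
Vmax = 143.6471 uM/s

143.6471 uM/s
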